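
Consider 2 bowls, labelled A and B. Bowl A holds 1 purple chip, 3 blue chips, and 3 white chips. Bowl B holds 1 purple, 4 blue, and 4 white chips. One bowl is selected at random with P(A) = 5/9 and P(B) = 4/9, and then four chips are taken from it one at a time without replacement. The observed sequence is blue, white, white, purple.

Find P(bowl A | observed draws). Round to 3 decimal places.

The likelihood of the observed sequence under each hypothesis: P(data | bowl A) = (3/7)(3/6)(2/5)(1/4) = 0.021429; P(data | bowl B) = (4/9)(4/8)(3/7)(1/6) = 0.015873.
Weighting by the prior gives 5/9 · 0.021429 = 0.011905, 4/9 · 0.015873 = 0.0070547; with total 0.018959.
So P(bowl A | data) = (0.011905) / (0.018959) = 0.62791.

0.628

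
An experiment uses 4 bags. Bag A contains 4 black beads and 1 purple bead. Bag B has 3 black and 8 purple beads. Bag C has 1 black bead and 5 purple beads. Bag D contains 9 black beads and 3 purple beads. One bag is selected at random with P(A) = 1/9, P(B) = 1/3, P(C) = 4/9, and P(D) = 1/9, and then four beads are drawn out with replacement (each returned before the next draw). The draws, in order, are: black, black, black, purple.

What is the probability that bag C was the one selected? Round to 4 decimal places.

Under each hypothesis, the probability of the observed sequence is: P(data | bag A) = (4/5)(4/5)(4/5)(1/5) = 0.1024; P(data | bag B) = (3/11)(3/11)(3/11)(8/11) = 0.014753; P(data | bag C) = (1/6)(1/6)(1/6)(5/6) = 0.003858; P(data | bag D) = (9/12)(9/12)(9/12)(3/12) = 0.10547.
The prior-weighted likelihoods are 1/9 · 0.1024 = 0.011378, 1/3 · 0.014753 = 0.0049177, 4/9 · 0.003858 = 0.0017147, 1/9 · 0.10547 = 0.011719; summing to 0.029729.
By Bayes' rule, P(bag C | data) = (0.0017147) / (0.029729) = 0.057677.

0.0577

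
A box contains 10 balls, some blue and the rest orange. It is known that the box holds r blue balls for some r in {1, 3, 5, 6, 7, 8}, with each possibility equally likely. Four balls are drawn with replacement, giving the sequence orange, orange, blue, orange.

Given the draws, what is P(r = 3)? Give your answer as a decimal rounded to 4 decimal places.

Under each hypothesis, the probability of the observed sequence is: P(data | r = 1) = (9/10)(9/10)(1/10)(9/10) = 0.0729; P(data | r = 3) = (7/10)(7/10)(3/10)(7/10) = 0.1029; P(data | r = 5) = (5/10)(5/10)(5/10)(5/10) = 0.0625; P(data | r = 6) = (4/10)(4/10)(6/10)(4/10) = 0.0384; P(data | r = 7) = (3/10)(3/10)(7/10)(3/10) = 0.0189; P(data | r = 8) = (2/10)(2/10)(8/10)(2/10) = 0.0064.
Multiplying each by its prior: 1/6 · 0.0729 = 0.01215, 1/6 · 0.1029 = 0.01715, 1/6 · 0.0625 = 0.010417, 1/6 · 0.0384 = 0.0064, 1/6 · 0.0189 = 0.00315, 1/6 · 0.0064 = 0.0010667; with total 0.050333.
So P(r = 3 | data) = (0.01715) / (0.050333) = 0.34073.

0.3407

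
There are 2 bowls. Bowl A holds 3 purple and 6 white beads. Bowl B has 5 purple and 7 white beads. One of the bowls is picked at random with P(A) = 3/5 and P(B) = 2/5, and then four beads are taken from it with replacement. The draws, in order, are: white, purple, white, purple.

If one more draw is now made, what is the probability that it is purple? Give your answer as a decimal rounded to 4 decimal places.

The likelihood of the observed sequence under each hypothesis: P(data | bowl A) = (6/9)(3/9)(6/9)(3/9) = 0.049383; P(data | bowl B) = (7/12)(5/12)(7/12)(5/12) = 0.059076.
Weighting by the prior gives 3/5 · 0.049383 = 0.02963, 2/5 · 0.059076 = 0.02363; with total 0.05326.
Normalising, the posterior is P(bowl A | data) = 0.55632, P(bowl B | data) = 0.44368.
So P(purple next | data) = Σ P(purple next | H) P(H | data) = (1/3)(0.55632) + (5/12)(0.44368) = 0.37031.

0.3703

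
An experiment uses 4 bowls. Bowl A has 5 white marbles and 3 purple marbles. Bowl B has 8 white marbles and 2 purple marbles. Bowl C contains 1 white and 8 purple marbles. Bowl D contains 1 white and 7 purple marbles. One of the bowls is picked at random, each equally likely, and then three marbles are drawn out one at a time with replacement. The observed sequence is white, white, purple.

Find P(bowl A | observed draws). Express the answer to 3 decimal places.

Under each hypothesis, the probability of the observed sequence is: P(data | bowl A) = (5/8)(5/8)(3/8) = 0.14648; P(data | bowl B) = (8/10)(8/10)(2/10) = 0.128; P(data | bowl C) = (1/9)(1/9)(8/9) = 0.010974; P(data | bowl D) = (1/8)(1/8)(7/8) = 0.013672.
The prior-weighted likelihoods are 1/4 · 0.14648 = 0.036621, 1/4 · 0.128 = 0.032, 1/4 · 0.010974 = 0.0027435, 1/4 · 0.013672 = 0.003418; summing to 0.074783.
By Bayes' rule, P(bowl A | data) = (0.036621) / (0.074783) = 0.4897.

0.490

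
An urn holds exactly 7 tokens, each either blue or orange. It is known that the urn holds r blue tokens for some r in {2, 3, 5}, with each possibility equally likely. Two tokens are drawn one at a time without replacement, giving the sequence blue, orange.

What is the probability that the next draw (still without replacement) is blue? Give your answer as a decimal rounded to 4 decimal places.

The likelihood of the observed sequence under each hypothesis: P(data | r = 2) = (2/7)(5/6) = 5/21; P(data | r = 3) = (3/7)(4/6) = 2/7; P(data | r = 5) = (5/7)(2/6) = 5/21.
Multiplying each by its prior: 1/3 · 5/21 = 5/63, 1/3 · 2/7 = 2/21, 1/3 · 5/21 = 5/63; with total 16/63.
The posterior is then P(r = 2 | data) = 5/16, P(r = 3 | data) = 3/8, P(r = 5 | data) = 5/16.
Averaging over the posterior, P(blue next | data) = (1/5)(5/16) + (2/5)(3/8) + (4/5)(5/16) = 37/80.

0.4625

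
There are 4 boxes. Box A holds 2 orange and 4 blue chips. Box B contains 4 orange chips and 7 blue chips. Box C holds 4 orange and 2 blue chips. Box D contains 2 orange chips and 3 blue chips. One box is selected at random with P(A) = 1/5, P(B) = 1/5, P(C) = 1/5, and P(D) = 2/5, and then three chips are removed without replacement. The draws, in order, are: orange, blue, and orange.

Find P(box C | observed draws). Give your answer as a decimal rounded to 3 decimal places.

For each hypothesis, P(data | H) works out to: P(data | box A) = (2/6)(4/5)(1/4) = 1/15; P(data | box B) = (4/11)(7/10)(3/9) = 14/165; P(data | box C) = (4/6)(2/5)(3/4) = 1/5; P(data | box D) = (2/5)(3/4)(1/3) = 1/10.
Multiplying each by its prior: 1/5 · 1/15 = 1/75, 1/5 · 14/165 = 14/825, 1/5 · 1/5 = 1/25, 2/5 · 1/10 = 1/25; these sum to 91/825.
Therefore the posterior P(box C | data) = (1/25) / (91/825) = 33/91.

0.363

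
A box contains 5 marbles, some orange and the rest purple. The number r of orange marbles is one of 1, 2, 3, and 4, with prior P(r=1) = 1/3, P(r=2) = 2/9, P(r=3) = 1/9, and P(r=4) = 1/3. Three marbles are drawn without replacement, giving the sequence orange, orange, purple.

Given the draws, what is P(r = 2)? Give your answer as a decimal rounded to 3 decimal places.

0.200

Under each hypothesis, the probability of the observed sequence is: P(data | r = 1) = (1/5)(0/4) = 0; P(data | r = 2) = (2/5)(1/4)(3/3) = 1/10; P(data | r = 3) = (3/5)(2/4)(2/3) = 1/5; P(data | r = 4) = (4/5)(3/4)(1/3) = 1/5.
The prior-weighted likelihoods are 1/3 · 0 = 0, 2/9 · 1/10 = 1/45, 1/9 · 1/5 = 1/45, 1/3 · 1/5 = 1/15; summing to 1/9.
So P(r = 2 | data) = (1/45) / (1/9) = 1/5.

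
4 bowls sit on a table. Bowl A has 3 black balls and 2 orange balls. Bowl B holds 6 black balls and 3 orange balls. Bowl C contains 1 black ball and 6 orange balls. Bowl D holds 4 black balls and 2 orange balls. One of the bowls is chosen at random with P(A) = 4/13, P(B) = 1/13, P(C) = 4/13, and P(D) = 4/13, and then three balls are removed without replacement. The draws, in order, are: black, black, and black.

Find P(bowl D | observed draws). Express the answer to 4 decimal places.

0.5563

Under each hypothesis, the probability of the observed sequence is: P(data | bowl A) = (3/5)(2/4)(1/3) = 0.1; P(data | bowl B) = (6/9)(5/8)(4/7) = 0.2381; P(data | bowl C) = (1/7)(0/6) = 0; P(data | bowl D) = (4/6)(3/5)(2/4) = 0.2.
Weighting by the prior gives 4/13 · 0.1 = 0.030769, 1/13 · 0.2381 = 0.018315, 4/13 · 0 = 0, 4/13 · 0.2 = 0.061538; summing to 0.11062.
So P(bowl D | data) = (0.061538) / (0.11062) = 0.55629.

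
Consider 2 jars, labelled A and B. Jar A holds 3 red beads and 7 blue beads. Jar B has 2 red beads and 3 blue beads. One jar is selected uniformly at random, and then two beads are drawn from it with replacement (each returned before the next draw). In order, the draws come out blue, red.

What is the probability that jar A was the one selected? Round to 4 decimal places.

0.4667

Compute the likelihood of the observed sequence for each case: P(data | jar A) = (7/10)(3/10) = 21/100; P(data | jar B) = (3/5)(2/5) = 6/25.
Multiplying each by its prior: 1/2 · 21/100 = 21/200, 1/2 · 6/25 = 3/25; these sum to 9/40.
Hence P(jar A | data) = (21/200) / (9/40) = 7/15.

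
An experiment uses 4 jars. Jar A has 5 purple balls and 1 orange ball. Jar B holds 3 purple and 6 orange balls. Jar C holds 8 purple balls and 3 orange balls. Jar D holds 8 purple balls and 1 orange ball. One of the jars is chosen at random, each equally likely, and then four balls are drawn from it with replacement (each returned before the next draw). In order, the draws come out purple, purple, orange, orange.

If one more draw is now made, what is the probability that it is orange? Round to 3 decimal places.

The likelihood of the observed sequence under each hypothesis: P(data | jar A) = (5/6)(5/6)(1/6)(1/6) = 0.01929; P(data | jar B) = (3/9)(3/9)(6/9)(6/9) = 0.049383; P(data | jar C) = (8/11)(8/11)(3/11)(3/11) = 0.039342; P(data | jar D) = (8/9)(8/9)(1/9)(1/9) = 0.0097546.
Weighting by the prior gives 1/4 · 0.01929 = 0.0048225, 1/4 · 0.049383 = 0.012346, 1/4 · 0.039342 = 0.0098354, 1/4 · 0.0097546 = 0.0024387; summing to 0.029442.
Normalising, the posterior is P(jar A | data) = 0.1638, P(jar B | data) = 0.41932, P(jar C | data) = 0.33406, P(jar D | data) = 0.082828.
Averaging over the posterior, P(orange next | data) = (1/6)(0.1638) + (2/3)(0.41932) + (3/11)(0.33406) + (1/9)(0.082828) = 0.40715.

0.407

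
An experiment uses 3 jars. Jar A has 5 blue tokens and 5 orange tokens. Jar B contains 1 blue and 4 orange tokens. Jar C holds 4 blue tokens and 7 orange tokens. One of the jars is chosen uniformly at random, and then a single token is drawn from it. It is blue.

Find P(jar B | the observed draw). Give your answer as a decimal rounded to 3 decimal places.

The likelihood of this draw under each hypothesis: P(data | jar A) = (5/10) = 1/2; P(data | jar B) = (1/5) = 1/5; P(data | jar C) = (4/11) = 4/11.
Multiplying each by its prior: 1/3 · 1/2 = 1/6, 1/3 · 1/5 = 1/15, 1/3 · 4/11 = 4/33; with total 39/110.
By Bayes' rule, P(jar B | data) = (1/15) / (39/110) = 22/117.

0.188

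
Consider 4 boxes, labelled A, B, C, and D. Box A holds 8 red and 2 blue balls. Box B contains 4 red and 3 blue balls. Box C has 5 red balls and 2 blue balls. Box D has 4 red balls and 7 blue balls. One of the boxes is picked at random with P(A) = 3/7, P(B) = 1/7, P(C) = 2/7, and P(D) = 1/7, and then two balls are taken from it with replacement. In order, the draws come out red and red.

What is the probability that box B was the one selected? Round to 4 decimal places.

0.0961

The likelihood of the observed sequence under each hypothesis: P(data | box A) = (8/10)(8/10) = 0.64; P(data | box B) = (4/7)(4/7) = 0.32653; P(data | box C) = (5/7)(5/7) = 0.5102; P(data | box D) = (4/11)(4/11) = 0.13223.
Weighting by the prior gives 3/7 · 0.64 = 0.27429, 1/7 · 0.32653 = 0.046647, 2/7 · 0.5102 = 0.14577, 1/7 · 0.13223 = 0.01889; summing to 0.4856.
So P(box B | data) = (0.046647) / (0.4856) = 0.096062.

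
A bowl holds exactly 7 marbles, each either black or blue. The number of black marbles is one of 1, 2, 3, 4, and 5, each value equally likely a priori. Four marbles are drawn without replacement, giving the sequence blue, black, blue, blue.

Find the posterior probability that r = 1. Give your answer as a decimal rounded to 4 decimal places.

The likelihood of the observed sequence under each hypothesis: P(data | r = 1) = (6/7)(1/6)(5/5)(4/4) = 1/7; P(data | r = 2) = (5/7)(2/6)(4/5)(3/4) = 1/7; P(data | r = 3) = (4/7)(3/6)(3/5)(2/4) = 3/35; P(data | r = 4) = (3/7)(4/6)(2/5)(1/4) = 1/35; P(data | r = 5) = (2/7)(5/6)(1/5)(0/4) = 0.
Weighting by the prior gives 1/5 · 1/7 = 1/35, 1/5 · 1/7 = 1/35, 1/5 · 3/35 = 3/175, 1/5 · 1/35 = 1/175, 1/5 · 0 = 0; with total 2/25.
Therefore the posterior P(r = 1 | data) = (1/35) / (2/25) = 5/14.

0.3571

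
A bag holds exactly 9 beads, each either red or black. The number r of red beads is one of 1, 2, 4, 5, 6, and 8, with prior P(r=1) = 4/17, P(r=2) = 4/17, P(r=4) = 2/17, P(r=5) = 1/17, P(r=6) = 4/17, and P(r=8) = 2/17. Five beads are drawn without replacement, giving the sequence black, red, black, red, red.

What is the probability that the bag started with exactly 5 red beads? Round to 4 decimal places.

0.1579

For each hypothesis, P(data | H) works out to: P(data | r = 1) = (8/9)(1/8)(7/7)(0/6) = 0; P(data | r = 2) = (7/9)(2/8)(6/7)(1/6)(0/5) = 0; P(data | r = 4) = (5/9)(4/8)(4/7)(3/6)(2/5) = 0.031746; P(data | r = 5) = (4/9)(5/8)(3/7)(4/6)(3/5) = 0.047619; P(data | r = 6) = (3/9)(6/8)(2/7)(5/6)(4/5) = 0.047619; P(data | r = 8) = (1/9)(8/8)(0/7) = 0.
Weighting by the prior gives 4/17 · 0 = 0, 4/17 · 0 = 0, 2/17 · 0.031746 = 0.0037348, 1/17 · 0.047619 = 0.0028011, 4/17 · 0.047619 = 0.011204, 2/17 · 0 = 0; summing to 0.01774.
By Bayes' rule, P(r = 5 | data) = (0.0028011) / (0.01774) = 0.15789.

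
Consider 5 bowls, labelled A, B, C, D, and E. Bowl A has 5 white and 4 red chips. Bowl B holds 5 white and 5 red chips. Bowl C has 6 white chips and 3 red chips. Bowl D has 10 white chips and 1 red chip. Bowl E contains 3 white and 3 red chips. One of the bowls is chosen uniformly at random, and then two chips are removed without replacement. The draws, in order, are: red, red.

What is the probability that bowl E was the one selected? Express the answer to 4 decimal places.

0.2975

Compute the likelihood of the observed sequence for each case: P(data | bowl A) = (4/9)(3/8) = 1/6; P(data | bowl B) = (5/10)(4/9) = 2/9; P(data | bowl C) = (3/9)(2/8) = 1/12; P(data | bowl D) = (1/11)(0/10) = 0; P(data | bowl E) = (3/6)(2/5) = 1/5.
The prior-weighted likelihoods are 1/5 · 1/6 = 1/30, 1/5 · 2/9 = 2/45, 1/5 · 1/12 = 1/60, 1/5 · 0 = 0, 1/5 · 1/5 = 1/25; these sum to 121/900.
By Bayes' rule, P(bowl E | data) = (1/25) / (121/900) = 36/121.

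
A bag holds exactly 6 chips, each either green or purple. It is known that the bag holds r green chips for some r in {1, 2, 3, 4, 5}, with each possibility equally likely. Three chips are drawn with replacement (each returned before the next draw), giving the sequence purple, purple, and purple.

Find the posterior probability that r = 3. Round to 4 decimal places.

Compute the likelihood of the observed sequence for each case: P(data | r = 1) = (5/6)(5/6)(5/6) = 0.5787; P(data | r = 2) = (4/6)(4/6)(4/6) = 0.2963; P(data | r = 3) = (3/6)(3/6)(3/6) = 0.125; P(data | r = 4) = (2/6)(2/6)(2/6) = 0.037037; P(data | r = 5) = (1/6)(1/6)(1/6) = 0.0046296.
Multiplying each by its prior: 1/5 · 0.5787 = 0.11574, 1/5 · 0.2963 = 0.059259, 1/5 · 0.125 = 0.025, 1/5 · 0.037037 = 0.0074074, 1/5 · 0.0046296 = 0.00092593; these sum to 0.20833.
So P(r = 3 | data) = (0.025) / (0.20833) = 0.12.

0.1200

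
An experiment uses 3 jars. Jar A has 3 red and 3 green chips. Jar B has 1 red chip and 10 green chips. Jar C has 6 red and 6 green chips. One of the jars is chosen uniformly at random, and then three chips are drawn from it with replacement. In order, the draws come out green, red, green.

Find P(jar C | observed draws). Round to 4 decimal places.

0.3845

Compute the likelihood of the observed sequence for each case: P(data | jar A) = (3/6)(3/6)(3/6) = 0.125; P(data | jar B) = (10/11)(1/11)(10/11) = 0.075131; P(data | jar C) = (6/12)(6/12)(6/12) = 0.125.
Weighting by the prior gives 1/3 · 0.125 = 0.041667, 1/3 · 0.075131 = 0.025044, 1/3 · 0.125 = 0.041667; summing to 0.10838.
By Bayes' rule, P(jar C | data) = (0.041667) / (0.10838) = 0.38446.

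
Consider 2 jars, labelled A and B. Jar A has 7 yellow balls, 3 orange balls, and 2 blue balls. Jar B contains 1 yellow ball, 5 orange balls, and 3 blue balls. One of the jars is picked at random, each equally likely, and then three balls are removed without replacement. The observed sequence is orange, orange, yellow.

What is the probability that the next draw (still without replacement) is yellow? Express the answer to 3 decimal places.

The likelihood of the observed sequence under each hypothesis: P(data | jar A) = (3/12)(2/11)(7/10) = 0.031818; P(data | jar B) = (5/9)(4/8)(1/7) = 0.039683.
Multiplying each by its prior: 1/2 · 0.031818 = 0.015909, 1/2 · 0.039683 = 0.019841; summing to 0.03575.
Dividing through by the total gives posterior P(jar A | data) = 0.44501, P(jar B | data) = 0.55499.
The predictive probability is P(yellow next | data) = (2/3)(0.44501) + (0)(0.55499) = 0.29667.

0.297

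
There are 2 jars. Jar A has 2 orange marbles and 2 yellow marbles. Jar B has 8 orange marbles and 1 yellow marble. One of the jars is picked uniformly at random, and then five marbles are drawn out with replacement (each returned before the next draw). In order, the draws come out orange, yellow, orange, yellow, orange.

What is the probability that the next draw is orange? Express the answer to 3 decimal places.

For each hypothesis, P(data | H) works out to: P(data | jar A) = (2/4)(2/4)(2/4)(2/4)(2/4) = 0.03125; P(data | jar B) = (8/9)(1/9)(8/9)(1/9)(8/9) = 0.0086708.
Multiplying each by its prior: 1/2 · 0.03125 = 0.015625, 1/2 · 0.0086708 = 0.0043354; with total 0.01996.
Dividing through by the total gives posterior P(jar A | data) = 0.7828, P(jar B | data) = 0.2172.
The predictive probability is P(orange next | data) = (1/2)(0.7828) + (8/9)(0.2172) = 0.58447.

0.584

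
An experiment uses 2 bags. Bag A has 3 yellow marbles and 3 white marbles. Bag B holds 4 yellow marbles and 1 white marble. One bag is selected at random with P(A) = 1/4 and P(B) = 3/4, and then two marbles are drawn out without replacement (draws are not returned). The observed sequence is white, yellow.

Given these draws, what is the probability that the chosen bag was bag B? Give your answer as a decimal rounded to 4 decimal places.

The likelihood of the observed sequence under each hypothesis: P(data | bag A) = (3/6)(3/5) = 3/10; P(data | bag B) = (1/5)(4/4) = 1/5.
The prior-weighted likelihoods are 1/4 · 3/10 = 3/40, 3/4 · 1/5 = 3/20; with total 9/40.
Therefore the posterior P(bag B | data) = (3/20) / (9/40) = 2/3.

0.6667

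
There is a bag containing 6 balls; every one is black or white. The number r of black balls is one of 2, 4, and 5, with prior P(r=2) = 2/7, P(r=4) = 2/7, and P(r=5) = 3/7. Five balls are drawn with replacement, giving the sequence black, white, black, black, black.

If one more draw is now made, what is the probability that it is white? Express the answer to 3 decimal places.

0.244

Under each hypothesis, the probability of the observed sequence is: P(data | r = 2) = (2/6)(4/6)(2/6)(2/6)(2/6) = 0.0082305; P(data | r = 4) = (4/6)(2/6)(4/6)(4/6)(4/6) = 0.065844; P(data | r = 5) = (5/6)(1/6)(5/6)(5/6)(5/6) = 0.080376.
Weighting by the prior gives 2/7 · 0.0082305 = 0.0023516, 2/7 · 0.065844 = 0.018812, 3/7 · 0.080376 = 0.034447; these sum to 0.055611.
The posterior is then P(r = 2 | data) = 0.042286, P(r = 4 | data) = 0.33829, P(r = 5 | data) = 0.61943.
Averaging over the posterior, P(white next | data) = (2/3)(0.042286) + (1/3)(0.33829) + (1/6)(0.61943) = 0.24419.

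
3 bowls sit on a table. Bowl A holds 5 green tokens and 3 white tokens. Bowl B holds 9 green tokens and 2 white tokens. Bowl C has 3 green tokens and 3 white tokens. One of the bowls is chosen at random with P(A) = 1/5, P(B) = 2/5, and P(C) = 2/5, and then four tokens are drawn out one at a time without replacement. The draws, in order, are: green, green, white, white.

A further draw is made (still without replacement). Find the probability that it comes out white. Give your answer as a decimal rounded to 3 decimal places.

Compute the likelihood of the observed sequence for each case: P(data | bowl A) = (5/8)(4/7)(3/6)(2/5) = 0.071429; P(data | bowl B) = (9/11)(8/10)(2/9)(1/8) = 0.018182; P(data | bowl C) = (3/6)(2/5)(3/4)(2/3) = 0.1.
Weighting by the prior gives 1/5 · 0.071429 = 0.014286, 2/5 · 0.018182 = 0.0072727, 2/5 · 0.1 = 0.04; with total 0.061558.
Normalising, the posterior is P(bowl A | data) = 0.23207, P(bowl B | data) = 0.11814, P(bowl C | data) = 0.64979.
Averaging over the posterior, P(white next | data) = (1/4)(0.23207) + (0)(0.11814) + (1/2)(0.64979) = 0.38291.

0.383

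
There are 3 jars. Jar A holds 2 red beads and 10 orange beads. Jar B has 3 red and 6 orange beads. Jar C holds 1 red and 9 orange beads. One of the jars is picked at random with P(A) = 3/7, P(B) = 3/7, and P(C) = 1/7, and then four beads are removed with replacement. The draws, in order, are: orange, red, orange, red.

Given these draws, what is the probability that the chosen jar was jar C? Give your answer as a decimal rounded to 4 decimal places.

0.0378

Compute the likelihood of the observed sequence for each case: P(data | jar A) = (10/12)(2/12)(10/12)(2/12) = 0.01929; P(data | jar B) = (6/9)(3/9)(6/9)(3/9) = 0.049383; P(data | jar C) = (9/10)(1/10)(9/10)(1/10) = 0.0081.
Multiplying each by its prior: 3/7 · 0.01929 = 0.0082672, 3/7 · 0.049383 = 0.021164, 1/7 · 0.0081 = 0.0011571; these sum to 0.030588.
By Bayes' rule, P(jar C | data) = (0.0011571) / (0.030588) = 0.03783.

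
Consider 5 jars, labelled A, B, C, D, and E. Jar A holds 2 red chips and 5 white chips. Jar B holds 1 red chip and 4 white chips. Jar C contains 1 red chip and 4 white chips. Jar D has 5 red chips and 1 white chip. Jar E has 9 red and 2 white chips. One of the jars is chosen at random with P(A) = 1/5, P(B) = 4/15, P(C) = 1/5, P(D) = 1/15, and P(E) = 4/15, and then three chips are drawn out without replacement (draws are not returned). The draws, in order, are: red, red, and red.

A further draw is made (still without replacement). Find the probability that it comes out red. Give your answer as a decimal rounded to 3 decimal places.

The likelihood of the observed sequence under each hypothesis: P(data | jar A) = (2/7)(1/6)(0/5) = 0; P(data | jar B) = (1/5)(0/4) = 0; P(data | jar C) = (1/5)(0/4) = 0; P(data | jar D) = (5/6)(4/5)(3/4) = 1/2; P(data | jar E) = (9/11)(8/10)(7/9) = 28/55.
Multiplying each by its prior: 1/5 · 0 = 0, 4/15 · 0 = 0, 1/5 · 0 = 0, 1/15 · 1/2 = 1/30, 4/15 · 28/55 = 112/825; these sum to 93/550.
The posterior is then P(jar A | data) = 0, P(jar B | data) = 0, P(jar C | data) = 0, P(jar D | data) = 55/279, P(jar E | data) = 224/279.
The predictive probability is P(red next | data) = (2/3)(55/279) + (3/4)(224/279) = 614/837.

0.734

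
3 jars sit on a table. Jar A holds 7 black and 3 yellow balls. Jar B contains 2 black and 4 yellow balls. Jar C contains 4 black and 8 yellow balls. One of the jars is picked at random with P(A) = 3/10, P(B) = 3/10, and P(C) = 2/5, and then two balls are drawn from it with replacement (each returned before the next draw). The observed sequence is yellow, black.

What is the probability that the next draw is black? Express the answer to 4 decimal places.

0.4390

Compute the likelihood of the observed sequence for each case: P(data | jar A) = (3/10)(7/10) = 0.21; P(data | jar B) = (4/6)(2/6) = 0.22222; P(data | jar C) = (8/12)(4/12) = 0.22222.
The prior-weighted likelihoods are 3/10 · 0.21 = 0.063, 3/10 · 0.22222 = 0.066667, 2/5 · 0.22222 = 0.088889; summing to 0.21856.
Normalising, the posterior is P(jar A | data) = 0.28826, P(jar B | data) = 0.30503, P(jar C | data) = 0.40671.
Averaging over the posterior, P(black next | data) = (7/10)(0.28826) + (1/3)(0.30503) + (1/3)(0.40671) = 0.43903.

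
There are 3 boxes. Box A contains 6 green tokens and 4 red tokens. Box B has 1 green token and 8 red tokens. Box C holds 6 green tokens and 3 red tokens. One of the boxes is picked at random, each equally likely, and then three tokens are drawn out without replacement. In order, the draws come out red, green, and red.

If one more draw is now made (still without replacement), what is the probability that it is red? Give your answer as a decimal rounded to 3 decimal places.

0.537

For each hypothesis, P(data | H) works out to: P(data | box A) = (4/10)(6/9)(3/8) = 1/10; P(data | box B) = (8/9)(1/8)(7/7) = 1/9; P(data | box C) = (3/9)(6/8)(2/7) = 1/14.
Weighting by the prior gives 1/3 · 1/10 = 1/30, 1/3 · 1/9 = 1/27, 1/3 · 1/14 = 1/42; summing to 89/945.
Dividing through by the total gives posterior P(box A | data) = 63/178, P(box B | data) = 35/89, P(box C | data) = 45/178.
Averaging over the posterior, P(red next | data) = (2/7)(63/178) + (1)(35/89) + (1/6)(45/178) = 191/356.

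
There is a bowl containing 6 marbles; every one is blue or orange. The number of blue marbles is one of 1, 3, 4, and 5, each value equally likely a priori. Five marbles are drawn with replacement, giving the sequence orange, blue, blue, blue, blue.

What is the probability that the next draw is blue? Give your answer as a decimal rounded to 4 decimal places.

0.7108

Under each hypothesis, the probability of the observed sequence is: P(data | r = 1) = (5/6)(1/6)(1/6)(1/6)(1/6) = 0.000643; P(data | r = 3) = (3/6)(3/6)(3/6)(3/6)(3/6) = 0.03125; P(data | r = 4) = (2/6)(4/6)(4/6)(4/6)(4/6) = 0.065844; P(data | r = 5) = (1/6)(5/6)(5/6)(5/6)(5/6) = 0.080376.
Weighting by the prior gives 1/4 · 0.000643 = 0.00016075, 1/4 · 0.03125 = 0.0078125, 1/4 · 0.065844 = 0.016461, 1/4 · 0.080376 = 0.020094; with total 0.044528.
Normalising, the posterior is P(r = 1 | data) = 0.0036101, P(r = 3 | data) = 0.17545, P(r = 4 | data) = 0.36968, P(r = 5 | data) = 0.45126.
Averaging over the posterior, P(blue next | data) = (1/6)(0.0036101) + (1/2)(0.17545) + (2/3)(0.36968) + (5/6)(0.45126) = 0.71083.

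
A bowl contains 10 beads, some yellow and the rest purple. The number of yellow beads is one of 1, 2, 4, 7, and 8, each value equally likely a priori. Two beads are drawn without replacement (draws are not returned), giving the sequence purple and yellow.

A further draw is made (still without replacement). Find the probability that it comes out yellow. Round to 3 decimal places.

Compute the likelihood of the observed sequence for each case: P(data | r = 1) = (9/10)(1/9) = 1/10; P(data | r = 2) = (8/10)(2/9) = 8/45; P(data | r = 4) = (6/10)(4/9) = 4/15; P(data | r = 7) = (3/10)(7/9) = 7/30; P(data | r = 8) = (2/10)(8/9) = 8/45.
Weighting by the prior gives 1/5 · 1/10 = 1/50, 1/5 · 8/45 = 8/225, 1/5 · 4/15 = 4/75, 1/5 · 7/30 = 7/150, 1/5 · 8/45 = 8/225; summing to 43/225.
Dividing through by the total gives posterior P(r = 1 | data) = 9/86, P(r = 2 | data) = 8/43, P(r = 4 | data) = 12/43, P(r = 7 | data) = 21/86, P(r = 8 | data) = 8/43.
So P(yellow next | data) = Σ P(yellow next | H) P(H | data) = (0)(9/86) + (1/8)(8/43) + (3/8)(12/43) + (3/4)(21/86) + (7/8)(8/43) = 163/344.

0.474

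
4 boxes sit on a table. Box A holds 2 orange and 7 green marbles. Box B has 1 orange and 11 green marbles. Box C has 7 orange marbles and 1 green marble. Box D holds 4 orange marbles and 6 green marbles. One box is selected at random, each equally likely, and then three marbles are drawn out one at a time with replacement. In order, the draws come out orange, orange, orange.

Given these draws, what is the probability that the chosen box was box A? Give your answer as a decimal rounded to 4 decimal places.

0.0147

For each hypothesis, P(data | H) works out to: P(data | box A) = (2/9)(2/9)(2/9) = 0.010974; P(data | box B) = (1/12)(1/12)(1/12) = 0.0005787; P(data | box C) = (7/8)(7/8)(7/8) = 0.66992; P(data | box D) = (4/10)(4/10)(4/10) = 0.064.
Multiplying each by its prior: 1/4 · 0.010974 = 0.0027435, 1/4 · 0.0005787 = 0.00014468, 1/4 · 0.66992 = 0.16748, 1/4 · 0.064 = 0.016; these sum to 0.18637.
So P(box A | data) = (0.0027435) / (0.18637) = 0.014721.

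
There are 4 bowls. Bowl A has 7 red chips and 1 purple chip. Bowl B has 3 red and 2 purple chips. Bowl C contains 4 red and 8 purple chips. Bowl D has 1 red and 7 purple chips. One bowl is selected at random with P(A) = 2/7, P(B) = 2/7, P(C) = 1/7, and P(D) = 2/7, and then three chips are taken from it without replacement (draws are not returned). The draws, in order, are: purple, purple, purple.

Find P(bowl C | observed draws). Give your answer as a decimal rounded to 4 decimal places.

Under each hypothesis, the probability of the observed sequence is: P(data | bowl A) = (1/8)(0/7) = 0; P(data | bowl B) = (2/5)(1/4)(0/3) = 0; P(data | bowl C) = (8/12)(7/11)(6/10) = 0.25455; P(data | bowl D) = (7/8)(6/7)(5/6) = 0.625.
Weighting by the prior gives 2/7 · 0 = 0, 2/7 · 0 = 0, 1/7 · 0.25455 = 0.036364, 2/7 · 0.625 = 0.17857; summing to 0.21494.
By Bayes' rule, P(bowl C | data) = (0.036364) / (0.21494) = 0.16918.

0.1692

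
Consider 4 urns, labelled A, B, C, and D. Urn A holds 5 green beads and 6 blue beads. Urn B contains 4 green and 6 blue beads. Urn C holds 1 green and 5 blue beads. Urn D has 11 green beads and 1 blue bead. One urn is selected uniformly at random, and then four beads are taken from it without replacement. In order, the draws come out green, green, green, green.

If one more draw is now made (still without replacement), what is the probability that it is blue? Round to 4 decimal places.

For each hypothesis, P(data | H) works out to: P(data | urn A) = (5/11)(4/10)(3/9)(2/8) = 0.015152; P(data | urn B) = (4/10)(3/9)(2/8)(1/7) = 0.0047619; P(data | urn C) = (1/6)(0/5) = 0; P(data | urn D) = (11/12)(10/11)(9/10)(8/9) = 0.66667.
Multiplying each by its prior: 1/4 · 0.015152 = 0.0037879, 1/4 · 0.0047619 = 0.0011905, 1/4 · 0 = 0, 1/4 · 0.66667 = 0.16667; summing to 0.17165.
Normalising, the posterior is P(urn A | data) = 0.022068, P(urn B | data) = 0.0069357, P(urn C | data) = 0, P(urn D | data) = 0.971.
The predictive probability is P(blue next | data) = (6/7)(0.022068) + (1)(0.0069357) + (1/8)(0.971) = 0.14723.

0.1472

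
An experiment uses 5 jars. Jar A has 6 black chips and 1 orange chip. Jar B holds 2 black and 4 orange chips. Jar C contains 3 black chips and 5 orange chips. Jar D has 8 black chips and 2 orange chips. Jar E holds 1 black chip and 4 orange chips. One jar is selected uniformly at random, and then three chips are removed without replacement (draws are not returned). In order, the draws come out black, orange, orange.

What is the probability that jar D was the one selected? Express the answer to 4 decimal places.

Compute the likelihood of the observed sequence for each case: P(data | jar A) = (6/7)(1/6)(0/5) = 0; P(data | jar B) = (2/6)(4/5)(3/4) = 0.2; P(data | jar C) = (3/8)(5/7)(4/6) = 0.17857; P(data | jar D) = (8/10)(2/9)(1/8) = 0.022222; P(data | jar E) = (1/5)(4/4)(3/3) = 0.2.
Multiplying each by its prior: 1/5 · 0 = 0, 1/5 · 0.2 = 0.04, 1/5 · 0.17857 = 0.035714, 1/5 · 0.022222 = 0.0044444, 1/5 · 0.2 = 0.04; these sum to 0.12016.
By Bayes' rule, P(jar D | data) = (0.0044444) / (0.12016) = 0.036988.

0.0370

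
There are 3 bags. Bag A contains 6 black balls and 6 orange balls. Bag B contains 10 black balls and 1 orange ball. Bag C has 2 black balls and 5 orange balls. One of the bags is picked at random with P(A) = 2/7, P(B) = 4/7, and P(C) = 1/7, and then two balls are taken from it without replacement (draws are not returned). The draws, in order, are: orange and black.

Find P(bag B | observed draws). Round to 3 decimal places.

0.317

The likelihood of the observed sequence under each hypothesis: P(data | bag A) = (6/12)(6/11) = 0.27273; P(data | bag B) = (1/11)(10/10) = 0.090909; P(data | bag C) = (5/7)(2/6) = 0.2381.
The prior-weighted likelihoods are 2/7 · 0.27273 = 0.077922, 4/7 · 0.090909 = 0.051948, 1/7 · 0.2381 = 0.034014; with total 0.16388.
So P(bag B | data) = (0.051948) / (0.16388) = 0.31698.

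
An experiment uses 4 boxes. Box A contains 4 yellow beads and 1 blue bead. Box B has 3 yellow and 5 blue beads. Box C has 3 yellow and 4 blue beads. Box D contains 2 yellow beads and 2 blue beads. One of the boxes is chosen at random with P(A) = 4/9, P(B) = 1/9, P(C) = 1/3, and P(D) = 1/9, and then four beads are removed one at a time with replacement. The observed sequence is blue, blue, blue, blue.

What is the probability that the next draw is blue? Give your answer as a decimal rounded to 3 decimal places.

0.574

For each hypothesis, P(data | H) works out to: P(data | box A) = (1/5)(1/5)(1/5)(1/5) = 0.0016; P(data | box B) = (5/8)(5/8)(5/8)(5/8) = 0.15259; P(data | box C) = (4/7)(4/7)(4/7)(4/7) = 0.10662; P(data | box D) = (2/4)(2/4)(2/4)(2/4) = 0.0625.
Weighting by the prior gives 4/9 · 0.0016 = 0.00071111, 1/9 · 0.15259 = 0.016954, 1/3 · 0.10662 = 0.035541, 1/9 · 0.0625 = 0.0069444; summing to 0.060151.
The posterior is then P(box A | data) = 0.011822, P(box B | data) = 0.28186, P(box C | data) = 0.59086, P(box D | data) = 0.11545.
Averaging over the posterior, P(blue next | data) = (1/5)(0.011822) + (5/8)(0.28186) + (4/7)(0.59086) + (1/2)(0.11545) = 0.57389.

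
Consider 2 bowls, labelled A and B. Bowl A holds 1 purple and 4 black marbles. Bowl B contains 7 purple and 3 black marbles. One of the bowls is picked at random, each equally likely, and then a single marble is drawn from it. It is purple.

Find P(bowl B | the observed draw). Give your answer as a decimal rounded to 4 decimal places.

The likelihood of this draw under each hypothesis: P(data | bowl A) = (1/5) = 1/5; P(data | bowl B) = (7/10) = 7/10.
The prior-weighted likelihoods are 1/2 · 1/5 = 1/10, 1/2 · 7/10 = 7/20; these sum to 9/20.
Hence P(bowl B | data) = (7/20) / (9/20) = 7/9.

0.7778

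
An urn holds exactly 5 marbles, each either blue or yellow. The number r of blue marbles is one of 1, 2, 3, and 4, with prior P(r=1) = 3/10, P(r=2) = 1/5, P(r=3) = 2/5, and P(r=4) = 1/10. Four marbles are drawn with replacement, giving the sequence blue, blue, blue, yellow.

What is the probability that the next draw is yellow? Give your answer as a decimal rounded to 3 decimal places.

Under each hypothesis, the probability of the observed sequence is: P(data | r = 1) = (1/5)(1/5)(1/5)(4/5) = 0.0064; P(data | r = 2) = (2/5)(2/5)(2/5)(3/5) = 0.0384; P(data | r = 3) = (3/5)(3/5)(3/5)(2/5) = 0.0864; P(data | r = 4) = (4/5)(4/5)(4/5)(1/5) = 0.1024.
Weighting by the prior gives 3/10 · 0.0064 = 0.00192, 1/5 · 0.0384 = 0.00768, 2/5 · 0.0864 = 0.03456, 1/10 · 0.1024 = 0.01024; these sum to 0.0544.
Dividing through by the total gives posterior P(r = 1 | data) = 0.035294, P(r = 2 | data) = 0.14118, P(r = 3 | data) = 0.63529, P(r = 4 | data) = 0.18824.
The predictive probability is P(yellow next | data) = (4/5)(0.035294) + (3/5)(0.14118) + (2/5)(0.63529) + (1/5)(0.18824) = 0.40471.

0.405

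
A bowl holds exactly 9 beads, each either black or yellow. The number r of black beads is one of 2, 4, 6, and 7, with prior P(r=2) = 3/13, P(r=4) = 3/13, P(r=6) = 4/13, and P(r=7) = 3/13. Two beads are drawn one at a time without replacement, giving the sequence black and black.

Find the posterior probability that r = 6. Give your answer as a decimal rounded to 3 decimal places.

Compute the likelihood of the observed sequence for each case: P(data | r = 2) = (2/9)(1/8) = 1/36; P(data | r = 4) = (4/9)(3/8) = 1/6; P(data | r = 6) = (6/9)(5/8) = 5/12; P(data | r = 7) = (7/9)(6/8) = 7/12.
Weighting by the prior gives 3/13 · 1/36 = 1/156, 3/13 · 1/6 = 1/26, 4/13 · 5/12 = 5/39, 3/13 · 7/12 = 7/52; with total 4/13.
So P(r = 6 | data) = (5/39) / (4/13) = 5/12.

0.417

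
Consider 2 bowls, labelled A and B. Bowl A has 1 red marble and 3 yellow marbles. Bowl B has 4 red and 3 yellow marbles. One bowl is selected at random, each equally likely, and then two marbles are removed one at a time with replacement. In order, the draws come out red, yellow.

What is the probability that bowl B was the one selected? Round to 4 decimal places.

0.5664

The likelihood of the observed sequence under each hypothesis: P(data | bowl A) = (1/4)(3/4) = 0.1875; P(data | bowl B) = (4/7)(3/7) = 0.2449.
Weighting by the prior gives 1/2 · 0.1875 = 0.09375, 1/2 · 0.2449 = 0.12245; with total 0.2162.
Therefore the posterior P(bowl B | data) = (0.12245) / (0.2162) = 0.56637.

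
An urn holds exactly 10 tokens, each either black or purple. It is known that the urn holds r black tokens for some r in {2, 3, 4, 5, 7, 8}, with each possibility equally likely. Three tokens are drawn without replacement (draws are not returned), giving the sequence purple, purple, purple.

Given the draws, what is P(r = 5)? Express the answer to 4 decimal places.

For each hypothesis, P(data | H) works out to: P(data | r = 2) = (8/10)(7/9)(6/8) = 7/15; P(data | r = 3) = (7/10)(6/9)(5/8) = 7/24; P(data | r = 4) = (6/10)(5/9)(4/8) = 1/6; P(data | r = 5) = (5/10)(4/9)(3/8) = 1/12; P(data | r = 7) = (3/10)(2/9)(1/8) = 1/120; P(data | r = 8) = (2/10)(1/9)(0/8) = 0.
The prior-weighted likelihoods are 1/6 · 7/15 = 7/90, 1/6 · 7/24 = 7/144, 1/6 · 1/6 = 1/36, 1/6 · 1/12 = 1/72, 1/6 · 1/120 = 1/720, 1/6 · 0 = 0; with total 61/360.
Hence P(r = 5 | data) = (1/72) / (61/360) = 5/61.

0.0820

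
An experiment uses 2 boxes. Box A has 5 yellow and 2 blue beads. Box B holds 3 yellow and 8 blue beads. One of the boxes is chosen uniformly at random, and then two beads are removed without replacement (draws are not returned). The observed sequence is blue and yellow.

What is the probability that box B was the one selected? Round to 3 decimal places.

0.478

Compute the likelihood of the observed sequence for each case: P(data | box A) = (2/7)(5/6) = 0.2381; P(data | box B) = (8/11)(3/10) = 0.21818.
The prior-weighted likelihoods are 1/2 · 0.2381 = 0.11905, 1/2 · 0.21818 = 0.10909; summing to 0.22814.
So P(box B | data) = (0.10909) / (0.22814) = 0.47818.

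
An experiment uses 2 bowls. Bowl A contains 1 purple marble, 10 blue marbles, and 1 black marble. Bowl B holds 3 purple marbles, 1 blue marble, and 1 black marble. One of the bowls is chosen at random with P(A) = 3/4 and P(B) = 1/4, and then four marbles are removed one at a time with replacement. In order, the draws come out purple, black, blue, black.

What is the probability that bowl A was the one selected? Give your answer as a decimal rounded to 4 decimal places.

0.2316

The likelihood of the observed sequence under each hypothesis: P(data | bowl A) = (1/12)(1/12)(10/12)(1/12) = 0.00048225; P(data | bowl B) = (3/5)(1/5)(1/5)(1/5) = 0.0048.
Weighting by the prior gives 3/4 · 0.00048225 = 0.00036169, 1/4 · 0.0048 = 0.0012; summing to 0.0015617.
So P(bowl A | data) = (0.00036169) / (0.0015617) = 0.2316.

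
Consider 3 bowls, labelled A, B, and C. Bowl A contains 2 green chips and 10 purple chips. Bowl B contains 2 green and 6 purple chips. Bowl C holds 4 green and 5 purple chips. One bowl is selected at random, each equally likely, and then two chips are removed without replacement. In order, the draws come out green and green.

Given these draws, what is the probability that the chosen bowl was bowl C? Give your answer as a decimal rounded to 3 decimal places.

Compute the likelihood of the observed sequence for each case: P(data | bowl A) = (2/12)(1/11) = 1/66; P(data | bowl B) = (2/8)(1/7) = 1/28; P(data | bowl C) = (4/9)(3/8) = 1/6.
Multiplying each by its prior: 1/3 · 1/66 = 1/198, 1/3 · 1/28 = 1/84, 1/3 · 1/6 = 1/18; with total 67/924.
Therefore the posterior P(bowl C | data) = (1/18) / (67/924) = 154/201.

0.766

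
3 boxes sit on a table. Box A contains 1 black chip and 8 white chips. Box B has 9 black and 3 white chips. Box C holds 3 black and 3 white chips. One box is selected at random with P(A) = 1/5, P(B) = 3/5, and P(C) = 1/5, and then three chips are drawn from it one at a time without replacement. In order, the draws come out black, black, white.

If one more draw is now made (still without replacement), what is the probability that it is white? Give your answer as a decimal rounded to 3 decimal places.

The likelihood of the observed sequence under each hypothesis: P(data | box A) = (1/9)(0/8) = 0; P(data | box B) = (9/12)(8/11)(3/10) = 0.16364; P(data | box C) = (3/6)(2/5)(3/4) = 0.15.
Weighting by the prior gives 1/5 · 0 = 0, 3/5 · 0.16364 = 0.098182, 1/5 · 0.15 = 0.03; these sum to 0.12818.
Dividing through by the total gives posterior P(box A | data) = 0, P(box B | data) = 0.76596, P(box C | data) = 0.23404.
So P(white next | data) = Σ P(white next | H) P(H | data) = (2/9)(0.76596) + (2/3)(0.23404) = 0.32624.

0.326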